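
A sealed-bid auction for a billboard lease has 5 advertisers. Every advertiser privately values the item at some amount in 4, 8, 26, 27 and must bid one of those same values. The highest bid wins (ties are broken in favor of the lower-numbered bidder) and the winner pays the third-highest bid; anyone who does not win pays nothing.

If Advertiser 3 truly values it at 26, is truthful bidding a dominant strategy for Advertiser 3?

No

Consider the case where Advertiser 1 bids 4, Advertiser 2 bids 4, Advertiser 4 bids 4 and Advertiser 5 bids 27.
Truthful bid 26: loses, pays 0, utility 0.
Bid 27 instead: wins, pays 4, utility 26 - 4 = 22.
Since 22 > 0, bidding 27 is strictly better here, so truthful bidding is not dominant.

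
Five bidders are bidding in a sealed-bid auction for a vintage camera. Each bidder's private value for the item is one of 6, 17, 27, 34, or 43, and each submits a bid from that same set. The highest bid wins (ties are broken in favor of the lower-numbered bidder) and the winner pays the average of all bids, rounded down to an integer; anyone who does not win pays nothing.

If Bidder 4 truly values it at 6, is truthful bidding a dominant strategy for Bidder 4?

Yes

Check each profile of the others' bids and compare truth against every alternative bid.
Others bid (6, 6, 6, 17): truth gives 0, best alternative gives -4.
Others bid (6, 6, 6, 6): truth gives 0, best alternative gives -2.
Others bid (6, 6, 6, 27): truth gives 0, best alternative gives 0.
Others bid (6, 6, 6, 34): truth gives 0, best alternative gives 0.
Others bid (6, 6, 6, 43): truth gives 0, best alternative gives 0.
Others bid (6, 6, 17, 6): truth gives 0, best alternative gives 0.
(Remaining 619 profiles checked similarly; truth is weakly best in each.)
In every case the truthful bid is at least as good as any alternative, so it is a dominant strategy.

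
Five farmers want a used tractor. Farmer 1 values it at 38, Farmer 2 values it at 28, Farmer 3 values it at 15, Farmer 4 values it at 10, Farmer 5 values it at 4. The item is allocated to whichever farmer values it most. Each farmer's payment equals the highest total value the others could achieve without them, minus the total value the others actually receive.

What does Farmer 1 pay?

Farmer 1 has the highest value and receives the item.
Without Farmer 1, the item would go to the next-highest value, 28, so the others could achieve 28.
With Farmer 1 present and winning, the others receive nothing, so their total is 0.
Payment = 28 - 0 = 28.

28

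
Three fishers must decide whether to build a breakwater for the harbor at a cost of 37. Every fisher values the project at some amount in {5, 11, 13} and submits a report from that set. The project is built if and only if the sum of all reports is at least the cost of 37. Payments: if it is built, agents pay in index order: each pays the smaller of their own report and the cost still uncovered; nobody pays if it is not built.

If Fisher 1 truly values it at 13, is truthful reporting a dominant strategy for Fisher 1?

Consider the case where Fisher 2 reports 13 and Fisher 3 reports 13.
Truthful report 13: project built, pays 13, utility 13 - 13 = 0.
Report 11 instead: project built, pays 11, utility 13 - 11 = 2.
Since 2 > 0, reporting 11 is strictly better here, so truthful reporting is not dominant.

No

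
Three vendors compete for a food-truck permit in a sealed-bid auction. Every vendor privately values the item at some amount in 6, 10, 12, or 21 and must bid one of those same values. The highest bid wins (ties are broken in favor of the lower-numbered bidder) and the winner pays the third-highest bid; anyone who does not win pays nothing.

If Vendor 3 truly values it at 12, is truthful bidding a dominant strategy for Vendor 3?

No

Consider the case where Vendor 1 bids 6 and Vendor 2 bids 12.
Truthful bid 12: loses, pays 0, utility 0.
Bid 21 instead: wins, pays 6, utility 12 - 6 = 6.
Since 6 > 0, bidding 21 is strictly better here, so truthful bidding is not dominant.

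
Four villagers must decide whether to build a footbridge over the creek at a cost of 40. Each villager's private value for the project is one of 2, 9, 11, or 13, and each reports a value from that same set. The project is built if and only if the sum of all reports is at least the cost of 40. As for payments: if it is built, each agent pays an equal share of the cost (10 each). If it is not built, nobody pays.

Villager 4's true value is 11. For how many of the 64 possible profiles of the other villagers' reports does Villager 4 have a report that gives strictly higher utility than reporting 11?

4

Others report (2, 13, 13): truth gives 0; report 13 gives 1 > 0. Violating.
Others report (9, 9, 9): truth gives 0; report 13 gives 1 > 0. Violating.
Others report (13, 2, 13): truth gives 0; report 13 gives 1 > 0. Violating.
Others report (13, 13, 2): truth gives 0; report 13 gives 1 > 0. Violating.
Others report (2, 2, 2): truth gives 0; no alternative beats it.
Others report (2, 2, 9): truth gives 0; no alternative beats it.
(Checking all 64 profiles: 4 have a profitable deviation, 60 do not.)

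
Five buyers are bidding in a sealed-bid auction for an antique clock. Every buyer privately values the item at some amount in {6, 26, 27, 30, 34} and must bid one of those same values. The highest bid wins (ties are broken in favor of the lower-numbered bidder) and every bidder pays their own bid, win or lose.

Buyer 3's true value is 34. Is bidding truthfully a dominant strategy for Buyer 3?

No

Consider the case where Buyer 1 bids 6, Buyer 2 bids 6, Buyer 4 bids 6 and Buyer 5 bids 6.
Truthful bid 34: wins, pays 34, utility 34 - 34 = 0.
Bid 26 instead: wins, pays 26, utility 34 - 26 = 8.
Since 8 > 0, bidding 26 is strictly better here, so truthful bidding is not dominant.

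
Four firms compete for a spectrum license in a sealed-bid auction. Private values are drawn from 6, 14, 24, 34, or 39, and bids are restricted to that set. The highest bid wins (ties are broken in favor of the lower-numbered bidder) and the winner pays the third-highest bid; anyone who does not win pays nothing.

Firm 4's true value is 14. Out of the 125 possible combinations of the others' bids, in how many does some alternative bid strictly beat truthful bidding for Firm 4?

9

Others bid (6, 6, 14): truth gives 0; bid 24 gives 8 > 0. Violating.
Others bid (6, 6, 24): truth gives 0; bid 34 gives 8 > 0. Violating.
Others bid (6, 6, 34): truth gives 0; bid 39 gives 8 > 0. Violating.
Others bid (6, 14, 6): truth gives 0; bid 24 gives 8 > 0. Violating.
Others bid (6, 6, 6): truth gives 8; no alternative beats it.
Others bid (6, 6, 39): truth gives 0; no alternative beats it.
(Checking all 125 profiles: 9 have a profitable deviation, 116 do not.)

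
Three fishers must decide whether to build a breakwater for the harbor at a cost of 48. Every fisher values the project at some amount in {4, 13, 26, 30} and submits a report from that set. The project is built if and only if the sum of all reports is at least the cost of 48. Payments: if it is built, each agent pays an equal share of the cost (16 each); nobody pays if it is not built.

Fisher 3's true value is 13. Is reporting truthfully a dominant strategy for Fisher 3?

Consider the case where Fisher 1 reports 13 and Fisher 2 reports 26.
Truthful report 13: project built, pays 16, utility 13 - 16 = -3.
Report 4 instead: project not built, utility 0.
Since 0 > -3, reporting 4 is strictly better here, so truthful reporting is not dominant.

No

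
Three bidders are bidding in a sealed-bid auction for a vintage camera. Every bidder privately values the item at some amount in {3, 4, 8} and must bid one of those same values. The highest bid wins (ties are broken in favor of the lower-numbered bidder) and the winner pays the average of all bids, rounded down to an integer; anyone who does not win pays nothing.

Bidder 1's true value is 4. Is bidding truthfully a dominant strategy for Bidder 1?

Check each profile of the others' bids and compare truth against every alternative bid.
Others bid (3, 4): truth gives 1, best alternative gives 0.
Others bid (4, 3): truth gives 1, best alternative gives 0.
Others bid (3, 3): truth gives 1, best alternative gives 1.
Others bid (3, 8): truth gives 0, best alternative gives 0.
Others bid (4, 4): truth gives 0, best alternative gives 0.
Others bid (4, 8): truth gives 0, best alternative gives 0.
(Remaining 3 profiles checked similarly; truth is weakly best in each.)
In every case the truthful bid is at least as good as any alternative, so it is a dominant strategy.

Yes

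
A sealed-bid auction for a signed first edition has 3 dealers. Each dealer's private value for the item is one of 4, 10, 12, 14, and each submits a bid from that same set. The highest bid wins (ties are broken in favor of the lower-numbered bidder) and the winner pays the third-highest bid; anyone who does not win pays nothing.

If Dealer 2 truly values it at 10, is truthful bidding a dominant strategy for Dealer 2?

Consider the case where Dealer 1 bids 4 and Dealer 3 bids 12.
Truthful bid 10: loses, pays 0, utility 0.
Bid 12 instead: wins, pays 4, utility 10 - 4 = 6.
Since 6 > 0, bidding 12 is strictly better here, so truthful bidding is not dominant.

No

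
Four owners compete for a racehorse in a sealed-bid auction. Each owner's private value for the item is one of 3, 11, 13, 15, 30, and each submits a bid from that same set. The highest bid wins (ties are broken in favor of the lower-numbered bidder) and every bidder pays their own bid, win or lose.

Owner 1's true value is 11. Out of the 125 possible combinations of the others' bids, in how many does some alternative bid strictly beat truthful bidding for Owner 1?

118

Others bid (3, 3, 3): truth gives 0; bid 3 gives 8 > 0. Violating.
Others bid (3, 3, 13): truth gives -11; bid 13 gives -2 > -11. Violating.
Others bid (3, 3, 15): truth gives -11; bid 3 gives -3 > -11. Violating.
Others bid (3, 3, 30): truth gives -11; bid 3 gives -3 > -11. Violating.
Others bid (3, 3, 11): truth gives 0; no alternative beats it.
Others bid (3, 11, 3): truth gives 0; no alternative beats it.
(Checking all 125 profiles: 118 have a profitable deviation, 7 do not.)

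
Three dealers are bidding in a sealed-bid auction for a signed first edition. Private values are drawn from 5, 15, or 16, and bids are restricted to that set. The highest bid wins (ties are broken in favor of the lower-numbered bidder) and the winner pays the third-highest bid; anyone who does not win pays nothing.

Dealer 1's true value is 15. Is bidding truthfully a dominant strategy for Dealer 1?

No

Consider the case where Dealer 2 bids 5 and Dealer 3 bids 16.
Truthful bid 15: loses, pays 0, utility 0.
Bid 16 instead: wins, pays 5, utility 15 - 5 = 10.
Since 10 > 0, bidding 16 is strictly better here, so truthful bidding is not dominant.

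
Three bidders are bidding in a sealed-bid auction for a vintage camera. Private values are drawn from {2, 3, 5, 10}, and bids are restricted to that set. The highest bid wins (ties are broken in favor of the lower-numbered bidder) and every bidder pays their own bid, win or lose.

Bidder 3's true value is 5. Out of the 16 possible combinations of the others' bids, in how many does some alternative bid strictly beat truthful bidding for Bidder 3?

13

Others bid (2, 2): truth gives 0; bid 3 gives 2 > 0. Violating.
Others bid (2, 5): truth gives -5; bid 2 gives -2 > -5. Violating.
Others bid (2, 10): truth gives -5; bid 2 gives -2 > -5. Violating.
Others bid (3, 5): truth gives -5; bid 2 gives -2 > -5. Violating.
Others bid (2, 3): truth gives 0; no alternative beats it.
Others bid (3, 2): truth gives 0; no alternative beats it.
(Checking all 16 profiles: 13 have a profitable deviation, 3 do not.)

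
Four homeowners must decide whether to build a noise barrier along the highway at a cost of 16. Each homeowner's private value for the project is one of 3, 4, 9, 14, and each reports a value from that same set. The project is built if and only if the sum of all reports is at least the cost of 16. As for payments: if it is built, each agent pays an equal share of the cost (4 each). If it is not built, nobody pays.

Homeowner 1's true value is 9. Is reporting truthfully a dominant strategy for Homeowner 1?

Yes

Check each profile of the others' reports and compare truth against every alternative report.
Others report (3, 3, 3): truth gives 5, best alternative gives 5.
Others report (3, 3, 4): truth gives 5, best alternative gives 5.
Others report (3, 3, 9): truth gives 5, best alternative gives 5.
Others report (3, 3, 14): truth gives 5, best alternative gives 5.
Others report (3, 4, 3): truth gives 5, best alternative gives 5.
Others report (3, 4, 4): truth gives 5, best alternative gives 5.
(Remaining 58 profiles checked similarly; truth is weakly best in each.)
In every case the truthful report is at least as good as any alternative, so it is a dominant strategy.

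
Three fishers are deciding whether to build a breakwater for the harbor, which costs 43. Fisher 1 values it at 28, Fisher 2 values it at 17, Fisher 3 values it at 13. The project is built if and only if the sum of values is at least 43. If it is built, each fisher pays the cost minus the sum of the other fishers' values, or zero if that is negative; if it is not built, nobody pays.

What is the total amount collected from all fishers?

Total value 58 ≥ cost 43, so it is built.
Fisher 1: others sum to 30; max(0, 43 - 30) = 13.
Fisher 2: others sum to 41; max(0, 43 - 41) = 2.
Fisher 3: others sum to 45; max(0, 43 - 45) = 0.
Total collected = 13 + 2 + 0 = 15.

15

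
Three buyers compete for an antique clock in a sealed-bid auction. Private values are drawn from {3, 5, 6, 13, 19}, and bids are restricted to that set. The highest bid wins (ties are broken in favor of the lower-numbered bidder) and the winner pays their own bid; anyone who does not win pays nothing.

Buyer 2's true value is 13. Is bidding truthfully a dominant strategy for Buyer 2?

No

Consider the case where Buyer 1 bids 3 and Buyer 3 bids 3.
Truthful bid 13: wins, pays 13, utility 13 - 13 = 0.
Bid 5 instead: wins, pays 5, utility 13 - 5 = 8.
Since 8 > 0, bidding 5 is strictly better here, so truthful bidding is not dominant.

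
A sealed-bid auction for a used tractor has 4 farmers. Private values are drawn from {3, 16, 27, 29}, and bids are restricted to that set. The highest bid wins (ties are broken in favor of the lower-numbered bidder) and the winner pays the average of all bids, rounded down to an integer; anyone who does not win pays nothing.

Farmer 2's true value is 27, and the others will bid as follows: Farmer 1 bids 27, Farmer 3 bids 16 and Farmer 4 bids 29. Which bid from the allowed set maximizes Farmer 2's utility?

29

Bid 3: loses, pays 0, utility 0.
Bid 16: loses, pays 0, utility 0.
Bid 27: loses, pays 0, utility 0.
Bid 29: wins, pays 25, utility 27 - 25 = 2.
The best choice is 29 with utility 2.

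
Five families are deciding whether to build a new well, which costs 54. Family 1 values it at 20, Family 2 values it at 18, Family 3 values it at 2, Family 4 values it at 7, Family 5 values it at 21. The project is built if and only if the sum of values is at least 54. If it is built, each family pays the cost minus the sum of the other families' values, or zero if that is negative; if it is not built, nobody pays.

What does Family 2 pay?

4

Total value 68 ≥ cost 54, so the project is built.
The other families' values sum to 50.
Cost minus that sum is 54 - 50 = 4.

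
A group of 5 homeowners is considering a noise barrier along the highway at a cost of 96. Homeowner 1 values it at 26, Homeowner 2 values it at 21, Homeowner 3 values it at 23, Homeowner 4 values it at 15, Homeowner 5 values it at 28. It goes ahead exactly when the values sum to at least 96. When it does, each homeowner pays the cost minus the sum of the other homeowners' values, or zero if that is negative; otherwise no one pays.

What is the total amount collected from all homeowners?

30

Total value 113 ≥ cost 96, so it is built.
Homeowner 1: others sum to 87; max(0, 96 - 87) = 9.
Homeowner 2: others sum to 92; max(0, 96 - 92) = 4.
Homeowner 3: others sum to 90; max(0, 96 - 90) = 6.
Homeowner 4: others sum to 98; max(0, 96 - 98) = 0.
Homeowner 5: others sum to 85; max(0, 96 - 85) = 11.
Total collected = 9 + 4 + 6 + 0 + 11 = 30.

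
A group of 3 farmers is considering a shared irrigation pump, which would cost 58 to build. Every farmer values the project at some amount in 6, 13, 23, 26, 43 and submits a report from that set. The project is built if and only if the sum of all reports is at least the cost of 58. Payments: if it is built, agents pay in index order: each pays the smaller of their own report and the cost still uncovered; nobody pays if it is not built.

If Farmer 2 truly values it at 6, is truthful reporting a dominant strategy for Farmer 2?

Yes

Check each profile of the others' reports and compare truth against every alternative report.
Others report (6, 43): truth gives 0, best alternative gives -7.
Others report (13, 43): truth gives 0, best alternative gives -7.
Others report (23, 23): truth gives 0, best alternative gives -7.
Others report (23, 26): truth gives 0, best alternative gives -7.
Others report (23, 43): truth gives 0, best alternative gives -7.
Others report (26, 23): truth gives 0, best alternative gives -7.
(Remaining 19 profiles checked similarly; truth is weakly best in each.)
In every case the truthful report is at least as good as any alternative, so it is a dominant strategy.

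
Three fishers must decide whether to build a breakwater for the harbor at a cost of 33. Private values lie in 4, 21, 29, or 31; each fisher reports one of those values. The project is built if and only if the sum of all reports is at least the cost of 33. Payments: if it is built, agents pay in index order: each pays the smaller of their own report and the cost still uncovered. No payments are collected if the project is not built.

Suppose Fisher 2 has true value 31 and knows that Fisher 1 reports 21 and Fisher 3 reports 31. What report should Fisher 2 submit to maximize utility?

Report 4: project built, pays 4, utility 31 - 4 = 27.
Report 21: project built, pays 12, utility 31 - 12 = 19.
Report 29: project built, pays 12, utility 31 - 12 = 19.
Report 31: project built, pays 12, utility 31 - 12 = 19.
The best choice is 4 with utility 27.

4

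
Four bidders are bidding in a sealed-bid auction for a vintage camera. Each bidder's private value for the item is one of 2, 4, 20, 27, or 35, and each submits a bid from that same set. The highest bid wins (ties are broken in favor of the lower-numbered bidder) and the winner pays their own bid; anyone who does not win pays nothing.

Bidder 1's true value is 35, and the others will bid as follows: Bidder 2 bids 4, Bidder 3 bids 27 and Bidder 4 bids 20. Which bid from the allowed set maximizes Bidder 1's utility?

Bid 2: loses, pays 0, utility 0.
Bid 4: loses, pays 0, utility 0.
Bid 20: loses, pays 0, utility 0.
Bid 27: wins, pays 27, utility 35 - 27 = 8.
Bid 35: wins, pays 35, utility 35 - 35 = 0.
The best choice is 27 with utility 8.

27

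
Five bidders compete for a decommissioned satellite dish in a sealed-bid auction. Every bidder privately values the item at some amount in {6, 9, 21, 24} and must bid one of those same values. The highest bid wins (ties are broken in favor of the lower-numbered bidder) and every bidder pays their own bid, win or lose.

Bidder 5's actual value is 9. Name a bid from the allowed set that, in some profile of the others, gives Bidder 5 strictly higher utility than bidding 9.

Suppose Bidder 1 bids 6, Bidder 2 bids 6, Bidder 3 bids 6 and Bidder 4 bids 9.
Bid 9: loses but pays 9, utility -9.
Bid 6: loses but pays 6, utility -6.
So bidding 6 beats truth here (-6 > -9).

6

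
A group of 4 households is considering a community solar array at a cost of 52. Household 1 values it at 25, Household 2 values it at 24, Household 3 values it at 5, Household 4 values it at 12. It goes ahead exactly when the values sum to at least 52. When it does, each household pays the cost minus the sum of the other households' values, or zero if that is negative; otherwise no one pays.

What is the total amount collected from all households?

21

Total value 66 ≥ cost 52, so it is built.
Household 1: others sum to 41; max(0, 52 - 41) = 11.
Household 2: others sum to 42; max(0, 52 - 42) = 10.
Household 3: others sum to 61; max(0, 52 - 61) = 0.
Household 4: others sum to 54; max(0, 52 - 54) = 0.
Total collected = 11 + 10 + 0 + 0 = 21.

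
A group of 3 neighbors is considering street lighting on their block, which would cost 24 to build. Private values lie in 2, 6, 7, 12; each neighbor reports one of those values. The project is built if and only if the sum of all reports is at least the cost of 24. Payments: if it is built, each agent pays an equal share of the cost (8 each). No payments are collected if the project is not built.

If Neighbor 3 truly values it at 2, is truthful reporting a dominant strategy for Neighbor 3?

Yes

Check each profile of the others' reports and compare truth against every alternative report.
Others report (6, 12): truth gives 0, best alternative gives -6.
Others report (7, 12): truth gives 0, best alternative gives -6.
Others report (12, 6): truth gives 0, best alternative gives -6.
Others report (12, 7): truth gives 0, best alternative gives -6.
Others report (12, 12): truth gives -6, best alternative gives -6.
Others report (2, 2): truth gives 0, best alternative gives 0.
(Remaining 10 profiles checked similarly; truth is weakly best in each.)
In every case the truthful report is at least as good as any alternative, so it is a dominant strategy.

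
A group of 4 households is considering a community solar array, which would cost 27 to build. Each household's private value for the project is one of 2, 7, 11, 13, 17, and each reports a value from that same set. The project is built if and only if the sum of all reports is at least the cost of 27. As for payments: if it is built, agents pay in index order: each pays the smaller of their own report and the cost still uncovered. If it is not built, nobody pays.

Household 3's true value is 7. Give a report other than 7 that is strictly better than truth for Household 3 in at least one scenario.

Suppose Household 1 reports 2, Household 2 reports 7 and Household 4 reports 17.
Report 7: project built, pays 7, utility 7 - 7 = 0.
Report 2: project built, pays 2, utility 7 - 2 = 5.
So reporting 2 beats truth here (5 > 0).

2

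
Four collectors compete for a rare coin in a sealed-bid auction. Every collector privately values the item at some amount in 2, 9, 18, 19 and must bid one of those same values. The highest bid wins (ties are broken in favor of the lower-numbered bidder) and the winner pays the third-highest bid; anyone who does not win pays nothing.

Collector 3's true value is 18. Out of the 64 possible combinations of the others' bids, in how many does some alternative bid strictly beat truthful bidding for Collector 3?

Others bid (2, 2, 19): truth gives 0; bid 19 gives 16 > 0. Violating.
Others bid (2, 9, 19): truth gives 0; bid 19 gives 9 > 0. Violating.
Others bid (2, 18, 2): truth gives 0; bid 19 gives 16 > 0. Violating.
Others bid (2, 18, 9): truth gives 0; bid 19 gives 9 > 0. Violating.
Others bid (2, 2, 2): truth gives 16; no alternative beats it.
Others bid (2, 2, 9): truth gives 16; no alternative beats it.
(Checking all 64 profiles: 12 have a profitable deviation, 52 do not.)

12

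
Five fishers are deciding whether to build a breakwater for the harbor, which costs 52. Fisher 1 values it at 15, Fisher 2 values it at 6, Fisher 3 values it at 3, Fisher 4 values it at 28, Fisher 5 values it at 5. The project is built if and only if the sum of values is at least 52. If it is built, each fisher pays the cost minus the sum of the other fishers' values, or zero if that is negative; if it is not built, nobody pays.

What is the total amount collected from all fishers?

Total value 57 ≥ cost 52, so it is built.
Fisher 1: others sum to 42; max(0, 52 - 42) = 10.
Fisher 2: others sum to 51; max(0, 52 - 51) = 1.
Fisher 3: others sum to 54; max(0, 52 - 54) = 0.
Fisher 4: others sum to 29; max(0, 52 - 29) = 23.
Fisher 5: others sum to 52; max(0, 52 - 52) = 0.
Total collected = 10 + 1 + 0 + 23 + 0 = 34.

34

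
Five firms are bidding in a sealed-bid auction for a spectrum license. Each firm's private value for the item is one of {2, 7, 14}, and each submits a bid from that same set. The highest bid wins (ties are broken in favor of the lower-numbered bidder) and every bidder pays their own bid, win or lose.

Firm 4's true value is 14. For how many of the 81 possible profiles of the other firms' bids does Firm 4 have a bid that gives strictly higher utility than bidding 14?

59

Others bid (2, 2, 2, 2): truth gives 0; bid 7 gives 7 > 0. Violating.
Others bid (2, 2, 2, 7): truth gives 0; bid 7 gives 7 > 0. Violating.
Others bid (2, 2, 14, 2): truth gives -14; bid 2 gives -2 > -14. Violating.
Others bid (2, 2, 14, 7): truth gives -14; bid 2 gives -2 > -14. Violating.
Others bid (2, 2, 2, 14): truth gives 0; no alternative beats it.
Others bid (2, 2, 7, 2): truth gives 0; no alternative beats it.
(Checking all 81 profiles: 59 have a profitable deviation, 22 do not.)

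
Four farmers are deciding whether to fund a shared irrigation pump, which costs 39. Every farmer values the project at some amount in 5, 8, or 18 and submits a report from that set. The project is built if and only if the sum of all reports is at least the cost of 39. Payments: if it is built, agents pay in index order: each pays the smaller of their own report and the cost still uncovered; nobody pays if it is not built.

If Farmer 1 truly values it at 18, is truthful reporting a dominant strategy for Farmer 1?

Consider the case where Farmer 2 reports 5, Farmer 3 reports 8 and Farmer 4 reports 18.
Truthful report 18: project built, pays 18, utility 18 - 18 = 0.
Report 8 instead: project built, pays 8, utility 18 - 8 = 10.
Since 10 > 0, reporting 8 is strictly better here, so truthful reporting is not dominant.

No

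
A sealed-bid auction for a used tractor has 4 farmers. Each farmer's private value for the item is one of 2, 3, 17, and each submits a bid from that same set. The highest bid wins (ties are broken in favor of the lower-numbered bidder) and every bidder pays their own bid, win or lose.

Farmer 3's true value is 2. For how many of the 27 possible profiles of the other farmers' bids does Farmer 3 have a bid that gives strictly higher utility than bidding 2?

2

Others bid (2, 2, 2): truth gives -2; bid 3 gives -1 > -2. Violating.
Others bid (2, 2, 3): truth gives -2; bid 3 gives -1 > -2. Violating.
Others bid (2, 2, 17): truth gives -2; no alternative beats it.
Others bid (2, 3, 2): truth gives -2; no alternative beats it.
(Checking all 27 profiles: 2 have a profitable deviation, 25 do not.)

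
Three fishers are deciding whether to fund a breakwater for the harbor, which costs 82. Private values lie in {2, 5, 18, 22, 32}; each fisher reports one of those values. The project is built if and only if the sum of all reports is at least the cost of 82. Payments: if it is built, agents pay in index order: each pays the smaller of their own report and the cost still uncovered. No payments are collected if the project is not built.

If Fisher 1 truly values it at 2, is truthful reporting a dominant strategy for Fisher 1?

Yes

Check each profile of the others' reports and compare truth against every alternative report.
Others report (2, 2): truth gives 0, best alternative gives 0.
Others report (2, 5): truth gives 0, best alternative gives 0.
Others report (2, 18): truth gives 0, best alternative gives 0.
Others report (2, 22): truth gives 0, best alternative gives 0.
Others report (2, 32): truth gives 0, best alternative gives 0.
Others report (5, 2): truth gives 0, best alternative gives 0.
(Remaining 19 profiles checked similarly; truth is weakly best in each.)
In every case the truthful report is at least as good as any alternative, so it is a dominant strategy.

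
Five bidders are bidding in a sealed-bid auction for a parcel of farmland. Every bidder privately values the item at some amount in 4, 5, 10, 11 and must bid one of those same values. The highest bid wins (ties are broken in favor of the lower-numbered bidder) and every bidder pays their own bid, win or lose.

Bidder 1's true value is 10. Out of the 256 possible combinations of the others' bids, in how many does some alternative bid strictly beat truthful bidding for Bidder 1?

Others bid (4, 4, 4, 4): truth gives 0; bid 4 gives 6 > 0. Violating.
Others bid (4, 4, 4, 5): truth gives 0; bid 5 gives 5 > 0. Violating.
Others bid (4, 4, 4, 11): truth gives -10; bid 11 gives -1 > -10. Violating.
Others bid (4, 4, 5, 4): truth gives 0; bid 5 gives 5 > 0. Violating.
Others bid (4, 4, 4, 10): truth gives 0; no alternative beats it.
Others bid (4, 4, 5, 10): truth gives 0; no alternative beats it.
(Checking all 256 profiles: 191 have a profitable deviation, 65 do not.)

191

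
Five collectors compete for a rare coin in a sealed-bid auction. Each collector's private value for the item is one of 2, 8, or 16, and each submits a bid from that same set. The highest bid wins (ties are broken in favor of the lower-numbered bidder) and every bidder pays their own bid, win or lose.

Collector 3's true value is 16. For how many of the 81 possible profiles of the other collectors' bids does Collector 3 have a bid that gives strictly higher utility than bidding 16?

Others bid (2, 2, 2, 2): truth gives 0; bid 8 gives 8 > 0. Violating.
Others bid (2, 2, 2, 8): truth gives 0; bid 8 gives 8 > 0. Violating.
Others bid (2, 2, 8, 2): truth gives 0; bid 8 gives 8 > 0. Violating.
Others bid (2, 2, 8, 8): truth gives 0; bid 8 gives 8 > 0. Violating.
Others bid (2, 2, 2, 16): truth gives 0; no alternative beats it.
Others bid (2, 2, 8, 16): truth gives 0; no alternative beats it.
(Checking all 81 profiles: 49 have a profitable deviation, 32 do not.)

49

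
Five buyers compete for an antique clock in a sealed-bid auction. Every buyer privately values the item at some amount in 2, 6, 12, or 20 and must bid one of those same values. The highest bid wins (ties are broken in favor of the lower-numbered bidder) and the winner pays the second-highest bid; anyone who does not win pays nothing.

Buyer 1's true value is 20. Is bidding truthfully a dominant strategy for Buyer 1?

Check each profile of the others' bids and compare truth against every alternative bid.
Others bid (2, 2, 2, 2): truth gives 18, best alternative gives 18.
Others bid (2, 2, 2, 6): truth gives 14, best alternative gives 14.
Others bid (2, 2, 6, 2): truth gives 14, best alternative gives 14.
Others bid (2, 2, 6, 6): truth gives 14, best alternative gives 14.
Others bid (2, 6, 2, 2): truth gives 14, best alternative gives 14.
Others bid (2, 6, 2, 6): truth gives 14, best alternative gives 14.
(Remaining 250 profiles checked similarly; truth is weakly best in each.)
In every case the truthful bid is at least as good as any alternative, so it is a dominant strategy.

Yes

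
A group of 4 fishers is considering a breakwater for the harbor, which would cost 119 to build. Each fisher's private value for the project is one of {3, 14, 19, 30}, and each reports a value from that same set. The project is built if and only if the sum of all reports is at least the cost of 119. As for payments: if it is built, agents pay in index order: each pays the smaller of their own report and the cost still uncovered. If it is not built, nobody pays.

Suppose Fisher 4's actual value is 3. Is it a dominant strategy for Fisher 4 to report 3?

Yes

Check each profile of the others' reports and compare truth against every alternative report.
Others report (3, 3, 3): truth gives 0, best alternative gives 0.
Others report (3, 3, 14): truth gives 0, best alternative gives 0.
Others report (3, 3, 19): truth gives 0, best alternative gives 0.
Others report (3, 3, 30): truth gives 0, best alternative gives 0.
Others report (3, 14, 3): truth gives 0, best alternative gives 0.
Others report (3, 14, 14): truth gives 0, best alternative gives 0.
(Remaining 58 profiles checked similarly; truth is weakly best in each.)
In every case the truthful report is at least as good as any alternative, so it is a dominant strategy.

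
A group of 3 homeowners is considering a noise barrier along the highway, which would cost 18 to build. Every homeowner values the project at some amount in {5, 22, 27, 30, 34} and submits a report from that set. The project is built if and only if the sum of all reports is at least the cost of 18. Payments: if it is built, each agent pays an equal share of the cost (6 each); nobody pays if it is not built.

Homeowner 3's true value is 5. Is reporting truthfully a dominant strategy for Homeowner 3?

Yes

Check each profile of the others' reports and compare truth against every alternative report.
Others report (5, 5): truth gives 0, best alternative gives -1.
Others report (5, 22): truth gives -1, best alternative gives -1.
Others report (5, 27): truth gives -1, best alternative gives -1.
Others report (5, 30): truth gives -1, best alternative gives -1.
Others report (5, 34): truth gives -1, best alternative gives -1.
Others report (22, 5): truth gives -1, best alternative gives -1.
(Remaining 19 profiles checked similarly; truth is weakly best in each.)
In every case the truthful report is at least as good as any alternative, so it is a dominant strategy.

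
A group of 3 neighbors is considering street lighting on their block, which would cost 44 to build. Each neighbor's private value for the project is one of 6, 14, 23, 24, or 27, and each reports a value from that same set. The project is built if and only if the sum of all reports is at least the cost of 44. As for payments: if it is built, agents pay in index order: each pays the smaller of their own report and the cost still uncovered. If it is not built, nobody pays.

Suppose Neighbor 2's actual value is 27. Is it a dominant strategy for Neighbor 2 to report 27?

No

Consider the case where Neighbor 1 reports 6 and Neighbor 3 reports 14.
Truthful report 27: project built, pays 27, utility 27 - 27 = 0.
Report 24 instead: project built, pays 24, utility 27 - 24 = 3.
Since 3 > 0, reporting 24 is strictly better here, so truthful reporting is not dominant.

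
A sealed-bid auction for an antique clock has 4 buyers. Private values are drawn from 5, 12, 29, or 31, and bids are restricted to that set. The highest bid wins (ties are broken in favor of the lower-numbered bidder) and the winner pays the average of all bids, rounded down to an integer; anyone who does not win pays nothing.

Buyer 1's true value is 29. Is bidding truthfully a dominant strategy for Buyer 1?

No

Consider the case where Buyer 2 bids 5, Buyer 3 bids 5 and Buyer 4 bids 5.
Truthful bid 29: wins, pays 11, utility 29 - 11 = 18.
Bid 5 instead: wins, pays 5, utility 29 - 5 = 24.
Since 24 > 18, bidding 5 is strictly better here, so truthful bidding is not dominant.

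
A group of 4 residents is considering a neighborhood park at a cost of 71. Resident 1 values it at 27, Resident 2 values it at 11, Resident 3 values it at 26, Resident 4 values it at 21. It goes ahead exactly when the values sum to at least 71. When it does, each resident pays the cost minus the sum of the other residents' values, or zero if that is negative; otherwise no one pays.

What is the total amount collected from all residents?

Total value 85 ≥ cost 71, so it is built.
Resident 1: others sum to 58; max(0, 71 - 58) = 13.
Resident 2: others sum to 74; max(0, 71 - 74) = 0.
Resident 3: others sum to 59; max(0, 71 - 59) = 12.
Resident 4: others sum to 64; max(0, 71 - 64) = 7.
Total collected = 13 + 0 + 12 + 7 = 32.

32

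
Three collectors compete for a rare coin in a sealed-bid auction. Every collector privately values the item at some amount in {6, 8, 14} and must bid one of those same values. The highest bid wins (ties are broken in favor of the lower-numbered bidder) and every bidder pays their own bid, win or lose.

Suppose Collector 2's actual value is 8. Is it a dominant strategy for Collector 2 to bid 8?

No

Consider the case where Collector 1 bids 6 and Collector 3 bids 14.
Truthful bid 8: loses but pays 8, utility -8.
Bid 6 instead: loses but pays 6, utility -6.
Since -6 > -8, bidding 6 is strictly better here, so truthful bidding is not dominant.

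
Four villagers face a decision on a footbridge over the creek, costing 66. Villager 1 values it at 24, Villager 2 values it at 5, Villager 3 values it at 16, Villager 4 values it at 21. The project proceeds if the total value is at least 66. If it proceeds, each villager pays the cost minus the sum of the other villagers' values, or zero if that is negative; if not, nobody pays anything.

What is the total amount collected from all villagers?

Total value 66 ≥ cost 66, so it is built.
Villager 1: others sum to 42; max(0, 66 - 42) = 24.
Villager 2: others sum to 61; max(0, 66 - 61) = 5.
Villager 3: others sum to 50; max(0, 66 - 50) = 16.
Villager 4: others sum to 45; max(0, 66 - 45) = 21.
Total collected = 24 + 5 + 16 + 21 = 66.

66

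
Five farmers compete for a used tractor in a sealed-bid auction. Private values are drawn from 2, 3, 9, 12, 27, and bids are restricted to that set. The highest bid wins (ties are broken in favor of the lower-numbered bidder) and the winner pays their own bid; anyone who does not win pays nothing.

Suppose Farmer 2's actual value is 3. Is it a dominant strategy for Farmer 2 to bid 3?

Yes

Check each profile of the others' bids and compare truth against every alternative bid.
Others bid (2, 2, 2, 2): truth gives 0, best alternative gives 0.
Others bid (2, 2, 2, 3): truth gives 0, best alternative gives 0.
Others bid (2, 2, 2, 9): truth gives 0, best alternative gives 0.
Others bid (2, 2, 2, 12): truth gives 0, best alternative gives 0.
Others bid (2, 2, 2, 27): truth gives 0, best alternative gives 0.
Others bid (2, 2, 3, 2): truth gives 0, best alternative gives 0.
(Remaining 619 profiles checked similarly; truth is weakly best in each.)
In every case the truthful bid is at least as good as any alternative, so it is a dominant strategy.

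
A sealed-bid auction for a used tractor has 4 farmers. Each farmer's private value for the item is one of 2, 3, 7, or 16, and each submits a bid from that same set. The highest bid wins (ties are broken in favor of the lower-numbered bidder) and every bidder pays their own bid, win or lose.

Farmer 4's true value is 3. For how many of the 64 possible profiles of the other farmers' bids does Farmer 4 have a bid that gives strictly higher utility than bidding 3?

63

Others bid (2, 2, 3): truth gives -3; bid 2 gives -2 > -3. Violating.
Others bid (2, 2, 7): truth gives -3; bid 2 gives -2 > -3. Violating.
Others bid (2, 2, 16): truth gives -3; bid 2 gives -2 > -3. Violating.
Others bid (2, 3, 2): truth gives -3; bid 2 gives -2 > -3. Violating.
Others bid (2, 2, 2): truth gives 0; no alternative beats it.
(Checking all 64 profiles: 63 have a profitable deviation, 1 does not.)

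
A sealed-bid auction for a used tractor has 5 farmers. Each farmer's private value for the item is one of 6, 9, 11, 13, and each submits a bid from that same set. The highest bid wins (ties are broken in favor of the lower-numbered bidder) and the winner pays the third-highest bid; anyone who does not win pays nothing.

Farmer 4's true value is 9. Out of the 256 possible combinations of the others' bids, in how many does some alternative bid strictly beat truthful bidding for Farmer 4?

8

Others bid (6, 6, 6, 11): truth gives 0; bid 11 gives 3 > 0. Violating.
Others bid (6, 6, 6, 13): truth gives 0; bid 13 gives 3 > 0. Violating.
Others bid (6, 6, 9, 6): truth gives 0; bid 11 gives 3 > 0. Violating.
Others bid (6, 6, 11, 6): truth gives 0; bid 13 gives 3 > 0. Violating.
Others bid (6, 6, 6, 6): truth gives 3; no alternative beats it.
Others bid (6, 6, 6, 9): truth gives 3; no alternative beats it.
(Checking all 256 profiles: 8 have a profitable deviation, 248 do not.)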